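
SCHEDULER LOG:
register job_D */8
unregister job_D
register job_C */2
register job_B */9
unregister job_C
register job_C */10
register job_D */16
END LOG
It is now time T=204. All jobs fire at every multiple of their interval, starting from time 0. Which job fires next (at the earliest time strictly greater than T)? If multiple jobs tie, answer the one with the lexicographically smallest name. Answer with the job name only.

Op 1: register job_D */8 -> active={job_D:*/8}
Op 2: unregister job_D -> active={}
Op 3: register job_C */2 -> active={job_C:*/2}
Op 4: register job_B */9 -> active={job_B:*/9, job_C:*/2}
Op 5: unregister job_C -> active={job_B:*/9}
Op 6: register job_C */10 -> active={job_B:*/9, job_C:*/10}
Op 7: register job_D */16 -> active={job_B:*/9, job_C:*/10, job_D:*/16}
  job_B: interval 9, next fire after T=204 is 207
  job_C: interval 10, next fire after T=204 is 210
  job_D: interval 16, next fire after T=204 is 208
Earliest = 207, winner (lex tiebreak) = job_B

Answer: job_B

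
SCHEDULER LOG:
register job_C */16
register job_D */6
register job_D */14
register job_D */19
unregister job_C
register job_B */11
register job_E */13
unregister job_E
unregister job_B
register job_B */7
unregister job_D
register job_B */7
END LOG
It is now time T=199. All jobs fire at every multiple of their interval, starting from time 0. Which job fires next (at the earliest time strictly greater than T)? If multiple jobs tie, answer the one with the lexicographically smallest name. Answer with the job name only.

Answer: job_B

Derivation:
Op 1: register job_C */16 -> active={job_C:*/16}
Op 2: register job_D */6 -> active={job_C:*/16, job_D:*/6}
Op 3: register job_D */14 -> active={job_C:*/16, job_D:*/14}
Op 4: register job_D */19 -> active={job_C:*/16, job_D:*/19}
Op 5: unregister job_C -> active={job_D:*/19}
Op 6: register job_B */11 -> active={job_B:*/11, job_D:*/19}
Op 7: register job_E */13 -> active={job_B:*/11, job_D:*/19, job_E:*/13}
Op 8: unregister job_E -> active={job_B:*/11, job_D:*/19}
Op 9: unregister job_B -> active={job_D:*/19}
Op 10: register job_B */7 -> active={job_B:*/7, job_D:*/19}
Op 11: unregister job_D -> active={job_B:*/7}
Op 12: register job_B */7 -> active={job_B:*/7}
  job_B: interval 7, next fire after T=199 is 203
Earliest = 203, winner (lex tiebreak) = job_B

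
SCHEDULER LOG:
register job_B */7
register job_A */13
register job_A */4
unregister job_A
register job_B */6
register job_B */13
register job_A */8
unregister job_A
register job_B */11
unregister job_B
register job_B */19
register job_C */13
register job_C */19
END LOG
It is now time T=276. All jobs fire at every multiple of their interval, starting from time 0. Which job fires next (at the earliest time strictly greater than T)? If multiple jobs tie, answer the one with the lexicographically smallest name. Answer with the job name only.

Answer: job_B

Derivation:
Op 1: register job_B */7 -> active={job_B:*/7}
Op 2: register job_A */13 -> active={job_A:*/13, job_B:*/7}
Op 3: register job_A */4 -> active={job_A:*/4, job_B:*/7}
Op 4: unregister job_A -> active={job_B:*/7}
Op 5: register job_B */6 -> active={job_B:*/6}
Op 6: register job_B */13 -> active={job_B:*/13}
Op 7: register job_A */8 -> active={job_A:*/8, job_B:*/13}
Op 8: unregister job_A -> active={job_B:*/13}
Op 9: register job_B */11 -> active={job_B:*/11}
Op 10: unregister job_B -> active={}
Op 11: register job_B */19 -> active={job_B:*/19}
Op 12: register job_C */13 -> active={job_B:*/19, job_C:*/13}
Op 13: register job_C */19 -> active={job_B:*/19, job_C:*/19}
  job_B: interval 19, next fire after T=276 is 285
  job_C: interval 19, next fire after T=276 is 285
Earliest = 285, winner (lex tiebreak) = job_B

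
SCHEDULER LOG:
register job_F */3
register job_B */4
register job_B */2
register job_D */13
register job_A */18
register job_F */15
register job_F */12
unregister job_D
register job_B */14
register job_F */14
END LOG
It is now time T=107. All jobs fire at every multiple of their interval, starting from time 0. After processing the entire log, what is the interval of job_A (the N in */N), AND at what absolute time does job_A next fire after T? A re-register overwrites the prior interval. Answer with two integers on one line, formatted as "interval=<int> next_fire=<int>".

Op 1: register job_F */3 -> active={job_F:*/3}
Op 2: register job_B */4 -> active={job_B:*/4, job_F:*/3}
Op 3: register job_B */2 -> active={job_B:*/2, job_F:*/3}
Op 4: register job_D */13 -> active={job_B:*/2, job_D:*/13, job_F:*/3}
Op 5: register job_A */18 -> active={job_A:*/18, job_B:*/2, job_D:*/13, job_F:*/3}
Op 6: register job_F */15 -> active={job_A:*/18, job_B:*/2, job_D:*/13, job_F:*/15}
Op 7: register job_F */12 -> active={job_A:*/18, job_B:*/2, job_D:*/13, job_F:*/12}
Op 8: unregister job_D -> active={job_A:*/18, job_B:*/2, job_F:*/12}
Op 9: register job_B */14 -> active={job_A:*/18, job_B:*/14, job_F:*/12}
Op 10: register job_F */14 -> active={job_A:*/18, job_B:*/14, job_F:*/14}
Final interval of job_A = 18
Next fire of job_A after T=107: (107//18+1)*18 = 108

Answer: interval=18 next_fire=108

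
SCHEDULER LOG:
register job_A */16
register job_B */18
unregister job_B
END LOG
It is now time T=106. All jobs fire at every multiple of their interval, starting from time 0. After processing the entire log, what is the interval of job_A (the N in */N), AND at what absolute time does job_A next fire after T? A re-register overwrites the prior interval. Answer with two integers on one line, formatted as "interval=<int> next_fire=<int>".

Op 1: register job_A */16 -> active={job_A:*/16}
Op 2: register job_B */18 -> active={job_A:*/16, job_B:*/18}
Op 3: unregister job_B -> active={job_A:*/16}
Final interval of job_A = 16
Next fire of job_A after T=106: (106//16+1)*16 = 112

Answer: interval=16 next_fire=112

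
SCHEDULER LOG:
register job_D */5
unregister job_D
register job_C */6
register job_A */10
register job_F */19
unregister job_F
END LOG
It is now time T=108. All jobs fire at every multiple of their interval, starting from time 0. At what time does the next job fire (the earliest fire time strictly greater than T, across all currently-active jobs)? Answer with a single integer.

Answer: 110

Derivation:
Op 1: register job_D */5 -> active={job_D:*/5}
Op 2: unregister job_D -> active={}
Op 3: register job_C */6 -> active={job_C:*/6}
Op 4: register job_A */10 -> active={job_A:*/10, job_C:*/6}
Op 5: register job_F */19 -> active={job_A:*/10, job_C:*/6, job_F:*/19}
Op 6: unregister job_F -> active={job_A:*/10, job_C:*/6}
  job_A: interval 10, next fire after T=108 is 110
  job_C: interval 6, next fire after T=108 is 114
Earliest fire time = 110 (job job_A)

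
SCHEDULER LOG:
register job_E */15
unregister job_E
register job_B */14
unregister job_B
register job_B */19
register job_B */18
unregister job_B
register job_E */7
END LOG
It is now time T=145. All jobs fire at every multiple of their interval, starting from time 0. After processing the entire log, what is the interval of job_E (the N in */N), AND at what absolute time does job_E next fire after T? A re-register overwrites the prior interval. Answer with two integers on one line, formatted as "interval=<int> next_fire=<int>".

Op 1: register job_E */15 -> active={job_E:*/15}
Op 2: unregister job_E -> active={}
Op 3: register job_B */14 -> active={job_B:*/14}
Op 4: unregister job_B -> active={}
Op 5: register job_B */19 -> active={job_B:*/19}
Op 6: register job_B */18 -> active={job_B:*/18}
Op 7: unregister job_B -> active={}
Op 8: register job_E */7 -> active={job_E:*/7}
Final interval of job_E = 7
Next fire of job_E after T=145: (145//7+1)*7 = 147

Answer: interval=7 next_fire=147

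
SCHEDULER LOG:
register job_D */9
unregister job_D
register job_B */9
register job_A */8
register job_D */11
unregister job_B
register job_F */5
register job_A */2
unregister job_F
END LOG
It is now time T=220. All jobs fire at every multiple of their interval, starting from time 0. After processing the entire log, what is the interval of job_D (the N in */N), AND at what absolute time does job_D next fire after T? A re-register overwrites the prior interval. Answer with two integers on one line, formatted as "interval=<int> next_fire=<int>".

Answer: interval=11 next_fire=231

Derivation:
Op 1: register job_D */9 -> active={job_D:*/9}
Op 2: unregister job_D -> active={}
Op 3: register job_B */9 -> active={job_B:*/9}
Op 4: register job_A */8 -> active={job_A:*/8, job_B:*/9}
Op 5: register job_D */11 -> active={job_A:*/8, job_B:*/9, job_D:*/11}
Op 6: unregister job_B -> active={job_A:*/8, job_D:*/11}
Op 7: register job_F */5 -> active={job_A:*/8, job_D:*/11, job_F:*/5}
Op 8: register job_A */2 -> active={job_A:*/2, job_D:*/11, job_F:*/5}
Op 9: unregister job_F -> active={job_A:*/2, job_D:*/11}
Final interval of job_D = 11
Next fire of job_D after T=220: (220//11+1)*11 = 231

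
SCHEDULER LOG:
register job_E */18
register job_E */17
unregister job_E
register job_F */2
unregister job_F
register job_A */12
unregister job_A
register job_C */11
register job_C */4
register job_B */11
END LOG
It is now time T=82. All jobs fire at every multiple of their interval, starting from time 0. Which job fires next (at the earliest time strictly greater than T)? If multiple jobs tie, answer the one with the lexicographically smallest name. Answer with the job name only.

Op 1: register job_E */18 -> active={job_E:*/18}
Op 2: register job_E */17 -> active={job_E:*/17}
Op 3: unregister job_E -> active={}
Op 4: register job_F */2 -> active={job_F:*/2}
Op 5: unregister job_F -> active={}
Op 6: register job_A */12 -> active={job_A:*/12}
Op 7: unregister job_A -> active={}
Op 8: register job_C */11 -> active={job_C:*/11}
Op 9: register job_C */4 -> active={job_C:*/4}
Op 10: register job_B */11 -> active={job_B:*/11, job_C:*/4}
  job_B: interval 11, next fire after T=82 is 88
  job_C: interval 4, next fire after T=82 is 84
Earliest = 84, winner (lex tiebreak) = job_C

Answer: job_C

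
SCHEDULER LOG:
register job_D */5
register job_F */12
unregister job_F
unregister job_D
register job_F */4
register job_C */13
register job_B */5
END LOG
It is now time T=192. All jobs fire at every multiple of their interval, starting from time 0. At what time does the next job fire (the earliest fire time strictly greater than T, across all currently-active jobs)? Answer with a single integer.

Answer: 195

Derivation:
Op 1: register job_D */5 -> active={job_D:*/5}
Op 2: register job_F */12 -> active={job_D:*/5, job_F:*/12}
Op 3: unregister job_F -> active={job_D:*/5}
Op 4: unregister job_D -> active={}
Op 5: register job_F */4 -> active={job_F:*/4}
Op 6: register job_C */13 -> active={job_C:*/13, job_F:*/4}
Op 7: register job_B */5 -> active={job_B:*/5, job_C:*/13, job_F:*/4}
  job_B: interval 5, next fire after T=192 is 195
  job_C: interval 13, next fire after T=192 is 195
  job_F: interval 4, next fire after T=192 is 196
Earliest fire time = 195 (job job_B)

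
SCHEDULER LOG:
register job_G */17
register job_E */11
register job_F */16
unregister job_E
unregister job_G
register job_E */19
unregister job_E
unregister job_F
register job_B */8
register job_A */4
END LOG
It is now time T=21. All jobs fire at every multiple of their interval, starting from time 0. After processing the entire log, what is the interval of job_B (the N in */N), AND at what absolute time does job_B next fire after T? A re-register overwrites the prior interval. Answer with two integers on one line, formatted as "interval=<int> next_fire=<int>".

Answer: interval=8 next_fire=24

Derivation:
Op 1: register job_G */17 -> active={job_G:*/17}
Op 2: register job_E */11 -> active={job_E:*/11, job_G:*/17}
Op 3: register job_F */16 -> active={job_E:*/11, job_F:*/16, job_G:*/17}
Op 4: unregister job_E -> active={job_F:*/16, job_G:*/17}
Op 5: unregister job_G -> active={job_F:*/16}
Op 6: register job_E */19 -> active={job_E:*/19, job_F:*/16}
Op 7: unregister job_E -> active={job_F:*/16}
Op 8: unregister job_F -> active={}
Op 9: register job_B */8 -> active={job_B:*/8}
Op 10: register job_A */4 -> active={job_A:*/4, job_B:*/8}
Final interval of job_B = 8
Next fire of job_B after T=21: (21//8+1)*8 = 24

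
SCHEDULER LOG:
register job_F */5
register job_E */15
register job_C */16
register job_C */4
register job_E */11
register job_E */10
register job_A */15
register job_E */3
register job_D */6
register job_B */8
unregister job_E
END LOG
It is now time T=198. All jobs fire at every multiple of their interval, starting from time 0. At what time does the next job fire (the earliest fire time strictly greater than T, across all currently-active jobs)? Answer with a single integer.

Answer: 200

Derivation:
Op 1: register job_F */5 -> active={job_F:*/5}
Op 2: register job_E */15 -> active={job_E:*/15, job_F:*/5}
Op 3: register job_C */16 -> active={job_C:*/16, job_E:*/15, job_F:*/5}
Op 4: register job_C */4 -> active={job_C:*/4, job_E:*/15, job_F:*/5}
Op 5: register job_E */11 -> active={job_C:*/4, job_E:*/11, job_F:*/5}
Op 6: register job_E */10 -> active={job_C:*/4, job_E:*/10, job_F:*/5}
Op 7: register job_A */15 -> active={job_A:*/15, job_C:*/4, job_E:*/10, job_F:*/5}
Op 8: register job_E */3 -> active={job_A:*/15, job_C:*/4, job_E:*/3, job_F:*/5}
Op 9: register job_D */6 -> active={job_A:*/15, job_C:*/4, job_D:*/6, job_E:*/3, job_F:*/5}
Op 10: register job_B */8 -> active={job_A:*/15, job_B:*/8, job_C:*/4, job_D:*/6, job_E:*/3, job_F:*/5}
Op 11: unregister job_E -> active={job_A:*/15, job_B:*/8, job_C:*/4, job_D:*/6, job_F:*/5}
  job_A: interval 15, next fire after T=198 is 210
  job_B: interval 8, next fire after T=198 is 200
  job_C: interval 4, next fire after T=198 is 200
  job_D: interval 6, next fire after T=198 is 204
  job_F: interval 5, next fire after T=198 is 200
Earliest fire time = 200 (job job_B)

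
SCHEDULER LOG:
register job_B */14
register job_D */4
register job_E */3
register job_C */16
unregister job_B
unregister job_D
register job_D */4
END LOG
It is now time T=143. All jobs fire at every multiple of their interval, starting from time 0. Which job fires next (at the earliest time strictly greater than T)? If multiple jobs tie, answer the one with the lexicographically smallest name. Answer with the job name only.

Op 1: register job_B */14 -> active={job_B:*/14}
Op 2: register job_D */4 -> active={job_B:*/14, job_D:*/4}
Op 3: register job_E */3 -> active={job_B:*/14, job_D:*/4, job_E:*/3}
Op 4: register job_C */16 -> active={job_B:*/14, job_C:*/16, job_D:*/4, job_E:*/3}
Op 5: unregister job_B -> active={job_C:*/16, job_D:*/4, job_E:*/3}
Op 6: unregister job_D -> active={job_C:*/16, job_E:*/3}
Op 7: register job_D */4 -> active={job_C:*/16, job_D:*/4, job_E:*/3}
  job_C: interval 16, next fire after T=143 is 144
  job_D: interval 4, next fire after T=143 is 144
  job_E: interval 3, next fire after T=143 is 144
Earliest = 144, winner (lex tiebreak) = job_C

Answer: job_C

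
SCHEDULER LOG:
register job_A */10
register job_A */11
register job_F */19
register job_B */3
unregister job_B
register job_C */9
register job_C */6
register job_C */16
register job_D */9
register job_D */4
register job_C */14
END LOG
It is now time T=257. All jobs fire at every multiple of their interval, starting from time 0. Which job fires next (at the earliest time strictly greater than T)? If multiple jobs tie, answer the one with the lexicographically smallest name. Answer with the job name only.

Op 1: register job_A */10 -> active={job_A:*/10}
Op 2: register job_A */11 -> active={job_A:*/11}
Op 3: register job_F */19 -> active={job_A:*/11, job_F:*/19}
Op 4: register job_B */3 -> active={job_A:*/11, job_B:*/3, job_F:*/19}
Op 5: unregister job_B -> active={job_A:*/11, job_F:*/19}
Op 6: register job_C */9 -> active={job_A:*/11, job_C:*/9, job_F:*/19}
Op 7: register job_C */6 -> active={job_A:*/11, job_C:*/6, job_F:*/19}
Op 8: register job_C */16 -> active={job_A:*/11, job_C:*/16, job_F:*/19}
Op 9: register job_D */9 -> active={job_A:*/11, job_C:*/16, job_D:*/9, job_F:*/19}
Op 10: register job_D */4 -> active={job_A:*/11, job_C:*/16, job_D:*/4, job_F:*/19}
Op 11: register job_C */14 -> active={job_A:*/11, job_C:*/14, job_D:*/4, job_F:*/19}
  job_A: interval 11, next fire after T=257 is 264
  job_C: interval 14, next fire after T=257 is 266
  job_D: interval 4, next fire after T=257 is 260
  job_F: interval 19, next fire after T=257 is 266
Earliest = 260, winner (lex tiebreak) = job_D

Answer: job_D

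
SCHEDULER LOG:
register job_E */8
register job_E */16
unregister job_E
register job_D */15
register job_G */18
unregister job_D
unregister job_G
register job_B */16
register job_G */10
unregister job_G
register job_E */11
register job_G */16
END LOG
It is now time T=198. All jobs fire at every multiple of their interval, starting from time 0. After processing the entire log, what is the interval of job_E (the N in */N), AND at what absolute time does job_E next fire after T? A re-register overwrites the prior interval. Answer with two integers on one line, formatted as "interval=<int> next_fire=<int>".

Answer: interval=11 next_fire=209

Derivation:
Op 1: register job_E */8 -> active={job_E:*/8}
Op 2: register job_E */16 -> active={job_E:*/16}
Op 3: unregister job_E -> active={}
Op 4: register job_D */15 -> active={job_D:*/15}
Op 5: register job_G */18 -> active={job_D:*/15, job_G:*/18}
Op 6: unregister job_D -> active={job_G:*/18}
Op 7: unregister job_G -> active={}
Op 8: register job_B */16 -> active={job_B:*/16}
Op 9: register job_G */10 -> active={job_B:*/16, job_G:*/10}
Op 10: unregister job_G -> active={job_B:*/16}
Op 11: register job_E */11 -> active={job_B:*/16, job_E:*/11}
Op 12: register job_G */16 -> active={job_B:*/16, job_E:*/11, job_G:*/16}
Final interval of job_E = 11
Next fire of job_E after T=198: (198//11+1)*11 = 209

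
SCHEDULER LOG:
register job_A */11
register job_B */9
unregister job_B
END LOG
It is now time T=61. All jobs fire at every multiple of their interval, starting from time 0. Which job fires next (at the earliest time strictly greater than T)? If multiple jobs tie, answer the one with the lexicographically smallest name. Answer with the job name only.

Op 1: register job_A */11 -> active={job_A:*/11}
Op 2: register job_B */9 -> active={job_A:*/11, job_B:*/9}
Op 3: unregister job_B -> active={job_A:*/11}
  job_A: interval 11, next fire after T=61 is 66
Earliest = 66, winner (lex tiebreak) = job_A

Answer: job_A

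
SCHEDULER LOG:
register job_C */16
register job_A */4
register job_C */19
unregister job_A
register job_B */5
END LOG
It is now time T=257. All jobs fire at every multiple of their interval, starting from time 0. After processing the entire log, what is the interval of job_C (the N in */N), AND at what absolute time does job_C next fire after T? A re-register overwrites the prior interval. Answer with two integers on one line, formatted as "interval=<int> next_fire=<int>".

Answer: interval=19 next_fire=266

Derivation:
Op 1: register job_C */16 -> active={job_C:*/16}
Op 2: register job_A */4 -> active={job_A:*/4, job_C:*/16}
Op 3: register job_C */19 -> active={job_A:*/4, job_C:*/19}
Op 4: unregister job_A -> active={job_C:*/19}
Op 5: register job_B */5 -> active={job_B:*/5, job_C:*/19}
Final interval of job_C = 19
Next fire of job_C after T=257: (257//19+1)*19 = 266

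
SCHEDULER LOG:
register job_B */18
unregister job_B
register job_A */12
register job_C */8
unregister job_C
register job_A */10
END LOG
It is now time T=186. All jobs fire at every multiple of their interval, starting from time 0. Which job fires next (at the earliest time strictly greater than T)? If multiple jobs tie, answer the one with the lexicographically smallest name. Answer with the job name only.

Op 1: register job_B */18 -> active={job_B:*/18}
Op 2: unregister job_B -> active={}
Op 3: register job_A */12 -> active={job_A:*/12}
Op 4: register job_C */8 -> active={job_A:*/12, job_C:*/8}
Op 5: unregister job_C -> active={job_A:*/12}
Op 6: register job_A */10 -> active={job_A:*/10}
  job_A: interval 10, next fire after T=186 is 190
Earliest = 190, winner (lex tiebreak) = job_A

Answer: job_A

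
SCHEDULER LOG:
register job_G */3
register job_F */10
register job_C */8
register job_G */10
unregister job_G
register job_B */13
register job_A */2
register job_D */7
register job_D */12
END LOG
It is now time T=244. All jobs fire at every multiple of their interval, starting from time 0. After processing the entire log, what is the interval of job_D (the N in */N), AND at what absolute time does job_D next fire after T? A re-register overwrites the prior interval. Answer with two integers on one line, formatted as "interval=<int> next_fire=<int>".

Answer: interval=12 next_fire=252

Derivation:
Op 1: register job_G */3 -> active={job_G:*/3}
Op 2: register job_F */10 -> active={job_F:*/10, job_G:*/3}
Op 3: register job_C */8 -> active={job_C:*/8, job_F:*/10, job_G:*/3}
Op 4: register job_G */10 -> active={job_C:*/8, job_F:*/10, job_G:*/10}
Op 5: unregister job_G -> active={job_C:*/8, job_F:*/10}
Op 6: register job_B */13 -> active={job_B:*/13, job_C:*/8, job_F:*/10}
Op 7: register job_A */2 -> active={job_A:*/2, job_B:*/13, job_C:*/8, job_F:*/10}
Op 8: register job_D */7 -> active={job_A:*/2, job_B:*/13, job_C:*/8, job_D:*/7, job_F:*/10}
Op 9: register job_D */12 -> active={job_A:*/2, job_B:*/13, job_C:*/8, job_D:*/12, job_F:*/10}
Final interval of job_D = 12
Next fire of job_D after T=244: (244//12+1)*12 = 252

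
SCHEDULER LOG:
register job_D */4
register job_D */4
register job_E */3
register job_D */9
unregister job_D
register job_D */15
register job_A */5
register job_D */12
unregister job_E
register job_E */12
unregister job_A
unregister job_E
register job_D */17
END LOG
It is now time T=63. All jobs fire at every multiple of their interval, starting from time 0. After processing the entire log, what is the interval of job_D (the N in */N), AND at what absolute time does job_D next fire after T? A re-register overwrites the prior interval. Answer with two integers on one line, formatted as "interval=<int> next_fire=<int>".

Op 1: register job_D */4 -> active={job_D:*/4}
Op 2: register job_D */4 -> active={job_D:*/4}
Op 3: register job_E */3 -> active={job_D:*/4, job_E:*/3}
Op 4: register job_D */9 -> active={job_D:*/9, job_E:*/3}
Op 5: unregister job_D -> active={job_E:*/3}
Op 6: register job_D */15 -> active={job_D:*/15, job_E:*/3}
Op 7: register job_A */5 -> active={job_A:*/5, job_D:*/15, job_E:*/3}
Op 8: register job_D */12 -> active={job_A:*/5, job_D:*/12, job_E:*/3}
Op 9: unregister job_E -> active={job_A:*/5, job_D:*/12}
Op 10: register job_E */12 -> active={job_A:*/5, job_D:*/12, job_E:*/12}
Op 11: unregister job_A -> active={job_D:*/12, job_E:*/12}
Op 12: unregister job_E -> active={job_D:*/12}
Op 13: register job_D */17 -> active={job_D:*/17}
Final interval of job_D = 17
Next fire of job_D after T=63: (63//17+1)*17 = 68

Answer: interval=17 next_fire=68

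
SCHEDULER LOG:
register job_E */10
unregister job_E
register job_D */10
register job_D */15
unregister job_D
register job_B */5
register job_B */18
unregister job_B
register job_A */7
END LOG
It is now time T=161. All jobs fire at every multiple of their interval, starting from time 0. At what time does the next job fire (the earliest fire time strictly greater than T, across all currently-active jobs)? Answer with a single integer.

Answer: 168

Derivation:
Op 1: register job_E */10 -> active={job_E:*/10}
Op 2: unregister job_E -> active={}
Op 3: register job_D */10 -> active={job_D:*/10}
Op 4: register job_D */15 -> active={job_D:*/15}
Op 5: unregister job_D -> active={}
Op 6: register job_B */5 -> active={job_B:*/5}
Op 7: register job_B */18 -> active={job_B:*/18}
Op 8: unregister job_B -> active={}
Op 9: register job_A */7 -> active={job_A:*/7}
  job_A: interval 7, next fire after T=161 is 168
Earliest fire time = 168 (job job_A)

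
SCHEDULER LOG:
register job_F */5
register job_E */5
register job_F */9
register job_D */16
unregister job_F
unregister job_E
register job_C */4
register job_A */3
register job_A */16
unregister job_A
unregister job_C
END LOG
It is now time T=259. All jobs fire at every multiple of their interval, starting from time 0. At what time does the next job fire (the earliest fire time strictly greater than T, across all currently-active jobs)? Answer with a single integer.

Answer: 272

Derivation:
Op 1: register job_F */5 -> active={job_F:*/5}
Op 2: register job_E */5 -> active={job_E:*/5, job_F:*/5}
Op 3: register job_F */9 -> active={job_E:*/5, job_F:*/9}
Op 4: register job_D */16 -> active={job_D:*/16, job_E:*/5, job_F:*/9}
Op 5: unregister job_F -> active={job_D:*/16, job_E:*/5}
Op 6: unregister job_E -> active={job_D:*/16}
Op 7: register job_C */4 -> active={job_C:*/4, job_D:*/16}
Op 8: register job_A */3 -> active={job_A:*/3, job_C:*/4, job_D:*/16}
Op 9: register job_A */16 -> active={job_A:*/16, job_C:*/4, job_D:*/16}
Op 10: unregister job_A -> active={job_C:*/4, job_D:*/16}
Op 11: unregister job_C -> active={job_D:*/16}
  job_D: interval 16, next fire after T=259 is 272
Earliest fire time = 272 (job job_D)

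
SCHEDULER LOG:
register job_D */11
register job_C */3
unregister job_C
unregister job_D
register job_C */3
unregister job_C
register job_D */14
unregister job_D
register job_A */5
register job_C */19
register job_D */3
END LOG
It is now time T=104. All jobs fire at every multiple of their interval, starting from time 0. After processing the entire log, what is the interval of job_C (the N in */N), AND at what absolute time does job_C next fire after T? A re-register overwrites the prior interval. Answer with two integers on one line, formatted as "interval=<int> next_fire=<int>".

Op 1: register job_D */11 -> active={job_D:*/11}
Op 2: register job_C */3 -> active={job_C:*/3, job_D:*/11}
Op 3: unregister job_C -> active={job_D:*/11}
Op 4: unregister job_D -> active={}
Op 5: register job_C */3 -> active={job_C:*/3}
Op 6: unregister job_C -> active={}
Op 7: register job_D */14 -> active={job_D:*/14}
Op 8: unregister job_D -> active={}
Op 9: register job_A */5 -> active={job_A:*/5}
Op 10: register job_C */19 -> active={job_A:*/5, job_C:*/19}
Op 11: register job_D */3 -> active={job_A:*/5, job_C:*/19, job_D:*/3}
Final interval of job_C = 19
Next fire of job_C after T=104: (104//19+1)*19 = 114

Answer: interval=19 next_fire=114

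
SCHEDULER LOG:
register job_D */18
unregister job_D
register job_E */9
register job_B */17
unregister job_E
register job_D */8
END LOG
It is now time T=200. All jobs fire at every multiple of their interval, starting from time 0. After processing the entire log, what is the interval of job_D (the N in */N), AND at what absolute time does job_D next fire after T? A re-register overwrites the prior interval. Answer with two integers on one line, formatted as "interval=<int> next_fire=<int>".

Op 1: register job_D */18 -> active={job_D:*/18}
Op 2: unregister job_D -> active={}
Op 3: register job_E */9 -> active={job_E:*/9}
Op 4: register job_B */17 -> active={job_B:*/17, job_E:*/9}
Op 5: unregister job_E -> active={job_B:*/17}
Op 6: register job_D */8 -> active={job_B:*/17, job_D:*/8}
Final interval of job_D = 8
Next fire of job_D after T=200: (200//8+1)*8 = 208

Answer: interval=8 next_fire=208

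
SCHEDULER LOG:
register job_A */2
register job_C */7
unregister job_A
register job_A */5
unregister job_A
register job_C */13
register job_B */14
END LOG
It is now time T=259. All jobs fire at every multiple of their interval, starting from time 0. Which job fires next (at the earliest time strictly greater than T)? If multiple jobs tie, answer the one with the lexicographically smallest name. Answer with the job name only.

Op 1: register job_A */2 -> active={job_A:*/2}
Op 2: register job_C */7 -> active={job_A:*/2, job_C:*/7}
Op 3: unregister job_A -> active={job_C:*/7}
Op 4: register job_A */5 -> active={job_A:*/5, job_C:*/7}
Op 5: unregister job_A -> active={job_C:*/7}
Op 6: register job_C */13 -> active={job_C:*/13}
Op 7: register job_B */14 -> active={job_B:*/14, job_C:*/13}
  job_B: interval 14, next fire after T=259 is 266
  job_C: interval 13, next fire after T=259 is 260
Earliest = 260, winner (lex tiebreak) = job_C

Answer: job_C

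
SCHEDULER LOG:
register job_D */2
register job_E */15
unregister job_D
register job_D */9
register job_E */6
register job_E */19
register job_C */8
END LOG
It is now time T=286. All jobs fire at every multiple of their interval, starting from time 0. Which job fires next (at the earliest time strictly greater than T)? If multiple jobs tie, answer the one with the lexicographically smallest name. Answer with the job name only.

Op 1: register job_D */2 -> active={job_D:*/2}
Op 2: register job_E */15 -> active={job_D:*/2, job_E:*/15}
Op 3: unregister job_D -> active={job_E:*/15}
Op 4: register job_D */9 -> active={job_D:*/9, job_E:*/15}
Op 5: register job_E */6 -> active={job_D:*/9, job_E:*/6}
Op 6: register job_E */19 -> active={job_D:*/9, job_E:*/19}
Op 7: register job_C */8 -> active={job_C:*/8, job_D:*/9, job_E:*/19}
  job_C: interval 8, next fire after T=286 is 288
  job_D: interval 9, next fire after T=286 is 288
  job_E: interval 19, next fire after T=286 is 304
Earliest = 288, winner (lex tiebreak) = job_C

Answer: job_C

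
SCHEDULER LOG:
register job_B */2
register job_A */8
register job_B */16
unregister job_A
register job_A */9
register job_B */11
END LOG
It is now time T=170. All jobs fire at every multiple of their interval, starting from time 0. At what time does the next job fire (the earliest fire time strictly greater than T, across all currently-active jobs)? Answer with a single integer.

Op 1: register job_B */2 -> active={job_B:*/2}
Op 2: register job_A */8 -> active={job_A:*/8, job_B:*/2}
Op 3: register job_B */16 -> active={job_A:*/8, job_B:*/16}
Op 4: unregister job_A -> active={job_B:*/16}
Op 5: register job_A */9 -> active={job_A:*/9, job_B:*/16}
Op 6: register job_B */11 -> active={job_A:*/9, job_B:*/11}
  job_A: interval 9, next fire after T=170 is 171
  job_B: interval 11, next fire after T=170 is 176
Earliest fire time = 171 (job job_A)

Answer: 171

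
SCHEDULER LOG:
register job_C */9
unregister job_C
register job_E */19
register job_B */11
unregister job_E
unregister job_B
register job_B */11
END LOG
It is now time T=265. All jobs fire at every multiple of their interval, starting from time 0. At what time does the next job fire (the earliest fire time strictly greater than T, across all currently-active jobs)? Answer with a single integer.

Op 1: register job_C */9 -> active={job_C:*/9}
Op 2: unregister job_C -> active={}
Op 3: register job_E */19 -> active={job_E:*/19}
Op 4: register job_B */11 -> active={job_B:*/11, job_E:*/19}
Op 5: unregister job_E -> active={job_B:*/11}
Op 6: unregister job_B -> active={}
Op 7: register job_B */11 -> active={job_B:*/11}
  job_B: interval 11, next fire after T=265 is 275
Earliest fire time = 275 (job job_B)

Answer: 275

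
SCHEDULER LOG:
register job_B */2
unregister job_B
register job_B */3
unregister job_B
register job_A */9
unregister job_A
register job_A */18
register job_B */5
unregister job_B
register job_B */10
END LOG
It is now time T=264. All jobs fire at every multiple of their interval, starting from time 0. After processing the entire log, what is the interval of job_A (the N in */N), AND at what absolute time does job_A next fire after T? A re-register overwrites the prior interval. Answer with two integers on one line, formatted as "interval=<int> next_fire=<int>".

Answer: interval=18 next_fire=270

Derivation:
Op 1: register job_B */2 -> active={job_B:*/2}
Op 2: unregister job_B -> active={}
Op 3: register job_B */3 -> active={job_B:*/3}
Op 4: unregister job_B -> active={}
Op 5: register job_A */9 -> active={job_A:*/9}
Op 6: unregister job_A -> active={}
Op 7: register job_A */18 -> active={job_A:*/18}
Op 8: register job_B */5 -> active={job_A:*/18, job_B:*/5}
Op 9: unregister job_B -> active={job_A:*/18}
Op 10: register job_B */10 -> active={job_A:*/18, job_B:*/10}
Final interval of job_A = 18
Next fire of job_A after T=264: (264//18+1)*18 = 270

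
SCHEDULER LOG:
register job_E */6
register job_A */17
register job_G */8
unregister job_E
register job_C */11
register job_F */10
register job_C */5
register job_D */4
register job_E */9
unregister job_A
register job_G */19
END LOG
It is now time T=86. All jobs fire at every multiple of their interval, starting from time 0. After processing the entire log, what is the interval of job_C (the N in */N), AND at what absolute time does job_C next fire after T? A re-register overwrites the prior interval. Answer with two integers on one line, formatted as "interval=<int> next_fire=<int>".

Op 1: register job_E */6 -> active={job_E:*/6}
Op 2: register job_A */17 -> active={job_A:*/17, job_E:*/6}
Op 3: register job_G */8 -> active={job_A:*/17, job_E:*/6, job_G:*/8}
Op 4: unregister job_E -> active={job_A:*/17, job_G:*/8}
Op 5: register job_C */11 -> active={job_A:*/17, job_C:*/11, job_G:*/8}
Op 6: register job_F */10 -> active={job_A:*/17, job_C:*/11, job_F:*/10, job_G:*/8}
Op 7: register job_C */5 -> active={job_A:*/17, job_C:*/5, job_F:*/10, job_G:*/8}
Op 8: register job_D */4 -> active={job_A:*/17, job_C:*/5, job_D:*/4, job_F:*/10, job_G:*/8}
Op 9: register job_E */9 -> active={job_A:*/17, job_C:*/5, job_D:*/4, job_E:*/9, job_F:*/10, job_G:*/8}
Op 10: unregister job_A -> active={job_C:*/5, job_D:*/4, job_E:*/9, job_F:*/10, job_G:*/8}
Op 11: register job_G */19 -> active={job_C:*/5, job_D:*/4, job_E:*/9, job_F:*/10, job_G:*/19}
Final interval of job_C = 5
Next fire of job_C after T=86: (86//5+1)*5 = 90

Answer: interval=5 next_fire=90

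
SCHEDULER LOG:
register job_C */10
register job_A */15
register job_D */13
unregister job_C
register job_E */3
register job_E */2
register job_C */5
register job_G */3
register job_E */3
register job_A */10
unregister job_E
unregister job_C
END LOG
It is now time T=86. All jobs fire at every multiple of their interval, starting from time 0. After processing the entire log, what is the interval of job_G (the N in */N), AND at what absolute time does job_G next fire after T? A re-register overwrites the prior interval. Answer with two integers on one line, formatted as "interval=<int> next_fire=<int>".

Answer: interval=3 next_fire=87

Derivation:
Op 1: register job_C */10 -> active={job_C:*/10}
Op 2: register job_A */15 -> active={job_A:*/15, job_C:*/10}
Op 3: register job_D */13 -> active={job_A:*/15, job_C:*/10, job_D:*/13}
Op 4: unregister job_C -> active={job_A:*/15, job_D:*/13}
Op 5: register job_E */3 -> active={job_A:*/15, job_D:*/13, job_E:*/3}
Op 6: register job_E */2 -> active={job_A:*/15, job_D:*/13, job_E:*/2}
Op 7: register job_C */5 -> active={job_A:*/15, job_C:*/5, job_D:*/13, job_E:*/2}
Op 8: register job_G */3 -> active={job_A:*/15, job_C:*/5, job_D:*/13, job_E:*/2, job_G:*/3}
Op 9: register job_E */3 -> active={job_A:*/15, job_C:*/5, job_D:*/13, job_E:*/3, job_G:*/3}
Op 10: register job_A */10 -> active={job_A:*/10, job_C:*/5, job_D:*/13, job_E:*/3, job_G:*/3}
Op 11: unregister job_E -> active={job_A:*/10, job_C:*/5, job_D:*/13, job_G:*/3}
Op 12: unregister job_C -> active={job_A:*/10, job_D:*/13, job_G:*/3}
Final interval of job_G = 3
Next fire of job_G after T=86: (86//3+1)*3 = 87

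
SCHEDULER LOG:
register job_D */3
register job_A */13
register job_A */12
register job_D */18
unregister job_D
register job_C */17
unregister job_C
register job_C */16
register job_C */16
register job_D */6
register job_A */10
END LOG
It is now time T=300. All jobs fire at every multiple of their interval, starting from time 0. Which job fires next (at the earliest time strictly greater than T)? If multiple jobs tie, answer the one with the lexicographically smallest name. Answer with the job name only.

Answer: job_C

Derivation:
Op 1: register job_D */3 -> active={job_D:*/3}
Op 2: register job_A */13 -> active={job_A:*/13, job_D:*/3}
Op 3: register job_A */12 -> active={job_A:*/12, job_D:*/3}
Op 4: register job_D */18 -> active={job_A:*/12, job_D:*/18}
Op 5: unregister job_D -> active={job_A:*/12}
Op 6: register job_C */17 -> active={job_A:*/12, job_C:*/17}
Op 7: unregister job_C -> active={job_A:*/12}
Op 8: register job_C */16 -> active={job_A:*/12, job_C:*/16}
Op 9: register job_C */16 -> active={job_A:*/12, job_C:*/16}
Op 10: register job_D */6 -> active={job_A:*/12, job_C:*/16, job_D:*/6}
Op 11: register job_A */10 -> active={job_A:*/10, job_C:*/16, job_D:*/6}
  job_A: interval 10, next fire after T=300 is 310
  job_C: interval 16, next fire after T=300 is 304
  job_D: interval 6, next fire after T=300 is 306
Earliest = 304, winner (lex tiebreak) = job_C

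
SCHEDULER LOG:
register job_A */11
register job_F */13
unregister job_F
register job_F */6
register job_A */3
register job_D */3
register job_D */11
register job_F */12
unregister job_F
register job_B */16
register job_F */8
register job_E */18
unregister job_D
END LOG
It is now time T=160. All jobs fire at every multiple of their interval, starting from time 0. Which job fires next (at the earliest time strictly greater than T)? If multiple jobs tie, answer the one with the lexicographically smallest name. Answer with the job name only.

Op 1: register job_A */11 -> active={job_A:*/11}
Op 2: register job_F */13 -> active={job_A:*/11, job_F:*/13}
Op 3: unregister job_F -> active={job_A:*/11}
Op 4: register job_F */6 -> active={job_A:*/11, job_F:*/6}
Op 5: register job_A */3 -> active={job_A:*/3, job_F:*/6}
Op 6: register job_D */3 -> active={job_A:*/3, job_D:*/3, job_F:*/6}
Op 7: register job_D */11 -> active={job_A:*/3, job_D:*/11, job_F:*/6}
Op 8: register job_F */12 -> active={job_A:*/3, job_D:*/11, job_F:*/12}
Op 9: unregister job_F -> active={job_A:*/3, job_D:*/11}
Op 10: register job_B */16 -> active={job_A:*/3, job_B:*/16, job_D:*/11}
Op 11: register job_F */8 -> active={job_A:*/3, job_B:*/16, job_D:*/11, job_F:*/8}
Op 12: register job_E */18 -> active={job_A:*/3, job_B:*/16, job_D:*/11, job_E:*/18, job_F:*/8}
Op 13: unregister job_D -> active={job_A:*/3, job_B:*/16, job_E:*/18, job_F:*/8}
  job_A: interval 3, next fire after T=160 is 162
  job_B: interval 16, next fire after T=160 is 176
  job_E: interval 18, next fire after T=160 is 162
  job_F: interval 8, next fire after T=160 is 168
Earliest = 162, winner (lex tiebreak) = job_A

Answer: job_A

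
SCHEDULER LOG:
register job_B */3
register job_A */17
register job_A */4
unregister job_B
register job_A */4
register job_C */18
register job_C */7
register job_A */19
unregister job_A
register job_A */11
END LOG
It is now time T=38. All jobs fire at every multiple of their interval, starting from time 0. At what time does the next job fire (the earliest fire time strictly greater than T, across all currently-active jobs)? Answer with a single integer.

Op 1: register job_B */3 -> active={job_B:*/3}
Op 2: register job_A */17 -> active={job_A:*/17, job_B:*/3}
Op 3: register job_A */4 -> active={job_A:*/4, job_B:*/3}
Op 4: unregister job_B -> active={job_A:*/4}
Op 5: register job_A */4 -> active={job_A:*/4}
Op 6: register job_C */18 -> active={job_A:*/4, job_C:*/18}
Op 7: register job_C */7 -> active={job_A:*/4, job_C:*/7}
Op 8: register job_A */19 -> active={job_A:*/19, job_C:*/7}
Op 9: unregister job_A -> active={job_C:*/7}
Op 10: register job_A */11 -> active={job_A:*/11, job_C:*/7}
  job_A: interval 11, next fire after T=38 is 44
  job_C: interval 7, next fire after T=38 is 42
Earliest fire time = 42 (job job_C)

Answer: 42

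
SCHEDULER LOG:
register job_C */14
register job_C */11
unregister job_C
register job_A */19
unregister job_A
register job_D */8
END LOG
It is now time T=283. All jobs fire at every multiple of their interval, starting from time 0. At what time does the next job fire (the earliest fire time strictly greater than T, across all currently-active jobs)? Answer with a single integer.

Answer: 288

Derivation:
Op 1: register job_C */14 -> active={job_C:*/14}
Op 2: register job_C */11 -> active={job_C:*/11}
Op 3: unregister job_C -> active={}
Op 4: register job_A */19 -> active={job_A:*/19}
Op 5: unregister job_A -> active={}
Op 6: register job_D */8 -> active={job_D:*/8}
  job_D: interval 8, next fire after T=283 is 288
Earliest fire time = 288 (job job_D)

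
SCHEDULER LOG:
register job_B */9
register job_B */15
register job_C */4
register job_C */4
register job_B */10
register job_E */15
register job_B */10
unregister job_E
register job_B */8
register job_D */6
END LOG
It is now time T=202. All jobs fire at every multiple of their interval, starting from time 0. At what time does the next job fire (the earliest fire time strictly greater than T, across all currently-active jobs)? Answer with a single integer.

Answer: 204

Derivation:
Op 1: register job_B */9 -> active={job_B:*/9}
Op 2: register job_B */15 -> active={job_B:*/15}
Op 3: register job_C */4 -> active={job_B:*/15, job_C:*/4}
Op 4: register job_C */4 -> active={job_B:*/15, job_C:*/4}
Op 5: register job_B */10 -> active={job_B:*/10, job_C:*/4}
Op 6: register job_E */15 -> active={job_B:*/10, job_C:*/4, job_E:*/15}
Op 7: register job_B */10 -> active={job_B:*/10, job_C:*/4, job_E:*/15}
Op 8: unregister job_E -> active={job_B:*/10, job_C:*/4}
Op 9: register job_B */8 -> active={job_B:*/8, job_C:*/4}
Op 10: register job_D */6 -> active={job_B:*/8, job_C:*/4, job_D:*/6}
  job_B: interval 8, next fire after T=202 is 208
  job_C: interval 4, next fire after T=202 is 204
  job_D: interval 6, next fire after T=202 is 204
Earliest fire time = 204 (job job_C)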